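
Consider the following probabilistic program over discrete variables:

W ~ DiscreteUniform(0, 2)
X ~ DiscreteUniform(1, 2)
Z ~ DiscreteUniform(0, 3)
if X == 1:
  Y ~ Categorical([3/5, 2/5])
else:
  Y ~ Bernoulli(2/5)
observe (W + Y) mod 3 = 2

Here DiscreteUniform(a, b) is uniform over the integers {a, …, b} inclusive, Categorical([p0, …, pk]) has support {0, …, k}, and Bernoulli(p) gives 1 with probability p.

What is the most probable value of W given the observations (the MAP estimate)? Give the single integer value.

argmax_v P(W = v | obs) = 2

Enumerate traces; 16 have nonzero weight after conditioning:
  (W=1, X=1, Z=0, Y=1) weight 1/60
  (W=1, X=1, Z=1, Y=1) weight 1/60
  (W=1, X=1, Z=2, Y=1) weight 1/60
  (W=1, X=1, Z=3, Y=1) weight 1/60
  (W=1, X=2, Z=0, Y=1) weight 1/60
  (W=1, X=2, Z=1, Y=1) weight 1/60
  (W=1, X=2, Z=2, Y=1) weight 1/60
  (W=1, X=2, Z=3, Y=1) weight 1/60
  (W=2, X=1, Z=0, Y=0) weight 1/40
  … 7 more
Group by W:
  weight(W=1) = 2/15
  weight(W=2) = 1/5
Total weight = 2/15 + 1/5 = 1/3
P(W=1 | obs) = 2/15 / 1/3 = 2/5
P(W=2 | obs) = 1/5 / 1/3 = 3/5
argmax = 2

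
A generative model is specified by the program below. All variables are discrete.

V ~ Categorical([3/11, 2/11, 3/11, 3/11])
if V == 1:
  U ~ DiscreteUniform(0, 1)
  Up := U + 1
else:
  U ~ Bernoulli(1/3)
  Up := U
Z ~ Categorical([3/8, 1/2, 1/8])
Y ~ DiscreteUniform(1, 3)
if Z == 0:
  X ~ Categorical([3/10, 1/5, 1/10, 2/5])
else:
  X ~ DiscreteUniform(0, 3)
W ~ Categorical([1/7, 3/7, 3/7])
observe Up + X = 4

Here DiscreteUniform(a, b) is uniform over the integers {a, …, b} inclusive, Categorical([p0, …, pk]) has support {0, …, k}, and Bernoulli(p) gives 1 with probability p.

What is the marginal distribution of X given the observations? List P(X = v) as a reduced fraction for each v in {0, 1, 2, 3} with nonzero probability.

P(X=2) = 31/227, P(X=3) = 196/227

Enumerate traces; 135 have nonzero weight after conditioning:
  (V=0, U=1, Z=0, Y=1, X=3, W=0) weight 1/1540
  (V=0, U=1, Z=0, Y=1, X=3, W=1) weight 3/1540
  (V=0, U=1, Z=0, Y=1, X=3, W=2) weight 3/1540
  (V=0, U=1, Z=0, Y=2, X=3, W=0) weight 1/1540
  (V=0, U=1, Z=0, Y=2, X=3, W=1) weight 3/1540
  (V=0, U=1, Z=0, Y=2, X=3, W=2) weight 3/1540
  (V=0, U=1, Z=0, Y=3, X=3, W=0) weight 1/1540
  (V=0, U=1, Z=0, Y=3, X=3, W=1) weight 3/1540
  (V=1, U=1, Z=0, Y=1, X=2, W=0) weight 1/6160
  … 126 more
Group by X:
  weight(X=2) = 31/1760
  weight(X=3) = 49/440
Total weight = 31/1760 + 49/440 = 227/1760
P(X=2 | obs) = 31/1760 / 227/1760 = 31/227
P(X=3 | obs) = 49/440 / 227/1760 = 196/227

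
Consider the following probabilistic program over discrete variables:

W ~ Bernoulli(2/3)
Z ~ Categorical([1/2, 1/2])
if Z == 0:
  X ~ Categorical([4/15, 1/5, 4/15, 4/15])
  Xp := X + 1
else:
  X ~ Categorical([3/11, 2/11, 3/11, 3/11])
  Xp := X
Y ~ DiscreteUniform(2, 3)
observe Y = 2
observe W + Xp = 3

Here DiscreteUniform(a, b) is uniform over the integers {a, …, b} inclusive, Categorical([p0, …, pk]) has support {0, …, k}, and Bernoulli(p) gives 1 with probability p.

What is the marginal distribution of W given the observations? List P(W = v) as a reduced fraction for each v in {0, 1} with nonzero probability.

P(W=0) = 89/245, P(W=1) = 156/245

Enumerate traces; 4 have nonzero weight after conditioning:
  (W=0, Z=0, X=2, Y=2) weight 1/45
  (W=0, Z=1, X=3, Y=2) weight 1/44
  (W=1, Z=0, X=1, Y=2) weight 1/30
  (W=1, Z=1, X=2, Y=2) weight 1/22
Group by W:
  weight(W=0) = 89/1980
  weight(W=1) = 13/165
Total weight = 89/1980 + 13/165 = 49/396
P(W=0 | obs) = 89/1980 / 49/396 = 89/245
P(W=1 | obs) = 13/165 / 49/396 = 156/245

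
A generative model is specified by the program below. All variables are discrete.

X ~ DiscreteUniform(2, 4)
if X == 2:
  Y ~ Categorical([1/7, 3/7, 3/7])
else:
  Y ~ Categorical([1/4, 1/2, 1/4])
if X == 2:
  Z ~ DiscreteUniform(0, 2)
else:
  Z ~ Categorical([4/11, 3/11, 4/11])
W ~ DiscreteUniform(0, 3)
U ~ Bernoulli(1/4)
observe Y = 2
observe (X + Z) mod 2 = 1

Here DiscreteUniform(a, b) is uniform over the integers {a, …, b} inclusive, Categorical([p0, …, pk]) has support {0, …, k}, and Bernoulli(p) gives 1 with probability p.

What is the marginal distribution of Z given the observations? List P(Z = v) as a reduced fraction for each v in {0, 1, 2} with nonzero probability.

P(Z=0) = 28/121, P(Z=1) = 65/121, P(Z=2) = 28/121

Enumerate traces; 32 have nonzero weight after conditioning:
  (X=2, Y=2, Z=1, W=0, U=0) weight 1/112
  (X=2, Y=2, Z=1, W=0, U=1) weight 1/336
  (X=2, Y=2, Z=1, W=1, U=0) weight 1/112
  (X=2, Y=2, Z=1, W=1, U=1) weight 1/336
  (X=2, Y=2, Z=1, W=2, U=0) weight 1/112
  (X=2, Y=2, Z=1, W=2, U=1) weight 1/336
  (X=2, Y=2, Z=1, W=3, U=0) weight 1/112
  (X=2, Y=2, Z=1, W=3, U=1) weight 1/336
  (X=3, Y=2, Z=0, W=0, U=0) weight 1/176
  (X=3, Y=2, Z=2, W=0, U=0) weight 1/176
  … 22 more
Group by Z:
  weight(Z=0) = 1/33
  weight(Z=1) = 65/924
  weight(Z=2) = 1/33
Total weight = 1/33 + 65/924 + 1/33 = 11/84
P(Z=0 | obs) = 1/33 / 11/84 = 28/121
P(Z=1 | obs) = 65/924 / 11/84 = 65/121
P(Z=2 | obs) = 1/33 / 11/84 = 28/121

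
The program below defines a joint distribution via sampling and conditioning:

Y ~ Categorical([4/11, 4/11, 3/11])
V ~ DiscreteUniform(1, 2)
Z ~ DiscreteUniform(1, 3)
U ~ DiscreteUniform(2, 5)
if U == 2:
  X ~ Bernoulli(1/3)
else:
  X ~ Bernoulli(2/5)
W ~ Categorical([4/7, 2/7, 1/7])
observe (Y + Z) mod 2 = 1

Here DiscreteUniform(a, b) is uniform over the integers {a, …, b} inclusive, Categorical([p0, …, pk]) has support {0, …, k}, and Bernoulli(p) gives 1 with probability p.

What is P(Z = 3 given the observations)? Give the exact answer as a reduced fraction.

Enumerate traces; 240 have nonzero weight after conditioning:
  (Y=0, V=1, Z=1, U=2, X=0, W=0) weight 4/693
  (Y=0, V=1, Z=1, U=2, X=0, W=1) weight 2/693
  (Y=0, V=1, Z=1, U=2, X=0, W=2) weight 1/693
  (Y=0, V=1, Z=1, U=2, X=1, W=0) weight 2/693
  (Y=0, V=1, Z=1, U=2, X=1, W=1) weight 1/693
  (Y=0, V=1, Z=1, U=2, X=1, W=2) weight 1/1386
  (Y=0, V=1, Z=1, U=3, X=0, W=0) weight 2/385
  (Y=0, V=1, Z=1, U=3, X=0, W=1) weight 1/385
  (Y=0, V=1, Z=3, U=2, X=0, W=0) weight 4/693
  (Y=1, V=1, Z=2, U=2, X=0, W=0) weight 4/693
  … 230 more
Group by Z:
  weight(Z=1) = 7/33
  weight(Z=2) = 4/33
  weight(Z=3) = 7/33
Total weight = 7/33 + 4/33 + 7/33 = 6/11
P(Z=1 | obs) = 7/33 / 6/11 = 7/18
P(Z=2 | obs) = 4/33 / 6/11 = 2/9
P(Z=3 | obs) = 7/33 / 6/11 = 7/18

P(Z = 3 | obs) = 7/18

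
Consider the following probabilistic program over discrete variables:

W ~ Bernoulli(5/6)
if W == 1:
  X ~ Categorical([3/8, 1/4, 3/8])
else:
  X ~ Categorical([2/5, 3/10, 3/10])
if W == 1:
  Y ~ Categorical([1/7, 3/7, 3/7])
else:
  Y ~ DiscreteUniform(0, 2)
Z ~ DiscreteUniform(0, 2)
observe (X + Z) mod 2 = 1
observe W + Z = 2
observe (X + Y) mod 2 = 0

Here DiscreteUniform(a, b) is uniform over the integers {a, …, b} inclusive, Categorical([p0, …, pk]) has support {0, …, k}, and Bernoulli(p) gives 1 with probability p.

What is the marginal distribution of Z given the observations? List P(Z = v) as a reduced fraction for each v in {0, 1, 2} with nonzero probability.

P(Z=1) = 150/157, P(Z=2) = 7/157

Enumerate traces; 5 have nonzero weight after conditioning:
  (W=0, X=1, Y=1, Z=2) weight 1/180
  (W=1, X=0, Y=0, Z=1) weight 5/336
  (W=1, X=0, Y=2, Z=1) weight 5/112
  (W=1, X=2, Y=0, Z=1) weight 5/336
  (W=1, X=2, Y=2, Z=1) weight 5/112
Group by Z:
  weight(Z=1) = 5/42
  weight(Z=2) = 1/180
Total weight = 5/42 + 1/180 = 157/1260
P(Z=1 | obs) = 5/42 / 157/1260 = 150/157
P(Z=2 | obs) = 1/180 / 157/1260 = 7/157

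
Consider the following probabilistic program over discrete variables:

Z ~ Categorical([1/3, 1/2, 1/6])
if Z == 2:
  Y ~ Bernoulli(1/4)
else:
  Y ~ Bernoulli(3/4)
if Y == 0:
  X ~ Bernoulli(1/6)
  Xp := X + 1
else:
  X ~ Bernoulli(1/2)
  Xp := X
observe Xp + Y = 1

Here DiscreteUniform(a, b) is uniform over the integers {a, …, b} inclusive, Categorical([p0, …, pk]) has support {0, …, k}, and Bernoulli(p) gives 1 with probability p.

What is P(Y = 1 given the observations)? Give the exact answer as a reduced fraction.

P(Y = 1 | obs) = 6/11

Enumerate traces; 6 have nonzero weight after conditioning:
  (Z=0, Y=0, X=0) weight 5/72
  (Z=0, Y=1, X=0) weight 1/8
  (Z=1, Y=0, X=0) weight 5/48
  (Z=1, Y=1, X=0) weight 3/16
  (Z=2, Y=0, X=0) weight 5/48
  (Z=2, Y=1, X=0) weight 1/48
Group by Y:
  weight(Y=0) = 5/18
  weight(Y=1) = 1/3
Total weight = 5/18 + 1/3 = 11/18
P(Y=0 | obs) = 5/18 / 11/18 = 5/11
P(Y=1 | obs) = 1/3 / 11/18 = 6/11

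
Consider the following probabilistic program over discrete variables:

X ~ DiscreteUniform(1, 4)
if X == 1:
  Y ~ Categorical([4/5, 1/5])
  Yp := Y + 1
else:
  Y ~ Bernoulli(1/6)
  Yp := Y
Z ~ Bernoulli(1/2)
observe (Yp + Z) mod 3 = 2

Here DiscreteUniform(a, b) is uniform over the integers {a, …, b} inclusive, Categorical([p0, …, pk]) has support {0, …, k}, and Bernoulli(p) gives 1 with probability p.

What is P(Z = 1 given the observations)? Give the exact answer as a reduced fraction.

Enumerate traces; 5 have nonzero weight after conditioning:
  (X=1, Y=0, Z=1) weight 1/10
  (X=1, Y=1, Z=0) weight 1/40
  (X=2, Y=1, Z=1) weight 1/48
  (X=3, Y=1, Z=1) weight 1/48
  (X=4, Y=1, Z=1) weight 1/48
Group by Z:
  weight(Z=0) = 1/40
  weight(Z=1) = 13/80
Total weight = 1/40 + 13/80 = 3/16
P(Z=0 | obs) = 1/40 / 3/16 = 2/15
P(Z=1 | obs) = 13/80 / 3/16 = 13/15

P(Z = 1 | obs) = 13/15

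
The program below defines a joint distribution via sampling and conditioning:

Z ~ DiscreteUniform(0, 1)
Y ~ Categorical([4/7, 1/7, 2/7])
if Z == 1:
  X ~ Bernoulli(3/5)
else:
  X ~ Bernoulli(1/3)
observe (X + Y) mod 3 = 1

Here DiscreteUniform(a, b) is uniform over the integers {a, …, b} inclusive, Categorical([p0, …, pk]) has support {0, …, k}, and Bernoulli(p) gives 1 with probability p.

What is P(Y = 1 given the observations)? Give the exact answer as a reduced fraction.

Enumerate traces; 4 have nonzero weight after conditioning:
  (Z=0, Y=0, X=1) weight 2/21
  (Z=0, Y=1, X=0) weight 1/21
  (Z=1, Y=0, X=1) weight 6/35
  (Z=1, Y=1, X=0) weight 1/35
Group by Y:
  weight(Y=0) = 4/15
  weight(Y=1) = 8/105
Total weight = 4/15 + 8/105 = 12/35
P(Y=0 | obs) = 4/15 / 12/35 = 7/9
P(Y=1 | obs) = 8/105 / 12/35 = 2/9

P(Y = 1 | obs) = 2/9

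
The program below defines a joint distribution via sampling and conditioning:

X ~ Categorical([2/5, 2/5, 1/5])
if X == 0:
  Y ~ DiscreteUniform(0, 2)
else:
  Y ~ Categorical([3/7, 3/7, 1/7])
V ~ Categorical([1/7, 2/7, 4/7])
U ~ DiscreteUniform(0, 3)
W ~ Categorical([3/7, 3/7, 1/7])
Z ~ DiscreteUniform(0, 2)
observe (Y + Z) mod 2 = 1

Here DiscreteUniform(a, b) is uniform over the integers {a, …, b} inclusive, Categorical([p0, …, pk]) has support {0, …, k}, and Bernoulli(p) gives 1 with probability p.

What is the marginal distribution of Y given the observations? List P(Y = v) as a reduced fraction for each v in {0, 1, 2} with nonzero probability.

Enumerate traces; 432 have nonzero weight after conditioning:
  (X=0, Y=0, V=0, U=0, W=0, Z=1) weight 1/1470
  (X=0, Y=0, V=0, U=0, W=1, Z=1) weight 1/1470
  (X=0, Y=0, V=0, U=0, W=2, Z=1) weight 1/4410
  (X=0, Y=0, V=0, U=1, W=0, Z=1) weight 1/1470
  (X=0, Y=0, V=0, U=1, W=1, Z=1) weight 1/1470
  (X=0, Y=0, V=0, U=1, W=2, Z=1) weight 1/4410
  (X=0, Y=0, V=0, U=2, W=0, Z=1) weight 1/1470
  (X=0, Y=0, V=0, U=2, W=1, Z=1) weight 1/1470
  (X=0, Y=1, V=0, U=0, W=0, Z=0) weight 1/1470
  (X=0, Y=2, V=0, U=0, W=0, Z=1) weight 1/1470
  … 422 more
Group by Y:
  weight(Y=0) = 41/315
  weight(Y=1) = 82/315
  weight(Y=2) = 23/315
Total weight = 41/315 + 82/315 + 23/315 = 146/315
P(Y=0 | obs) = 41/315 / 146/315 = 41/146
P(Y=1 | obs) = 82/315 / 146/315 = 41/73
P(Y=2 | obs) = 23/315 / 146/315 = 23/146

P(Y=0) = 41/146, P(Y=1) = 41/73, P(Y=2) = 23/146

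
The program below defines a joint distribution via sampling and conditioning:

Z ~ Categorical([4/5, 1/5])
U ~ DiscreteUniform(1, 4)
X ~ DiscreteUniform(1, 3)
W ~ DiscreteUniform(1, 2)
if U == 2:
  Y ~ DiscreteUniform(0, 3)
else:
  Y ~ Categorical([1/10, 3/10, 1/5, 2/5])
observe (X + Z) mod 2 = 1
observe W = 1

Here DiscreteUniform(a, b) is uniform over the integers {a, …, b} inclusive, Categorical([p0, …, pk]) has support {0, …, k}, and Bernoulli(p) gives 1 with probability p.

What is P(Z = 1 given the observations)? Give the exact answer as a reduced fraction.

Enumerate traces; 48 have nonzero weight after conditioning:
  (Z=0, U=1, X=1, W=1, Y=0) weight 1/300
  (Z=0, U=1, X=1, W=1, Y=1) weight 1/100
  (Z=0, U=1, X=1, W=1, Y=2) weight 1/150
  (Z=0, U=1, X=1, W=1, Y=3) weight 1/75
  (Z=0, U=1, X=3, W=1, Y=0) weight 1/300
  (Z=0, U=1, X=3, W=1, Y=1) weight 1/100
  (Z=0, U=1, X=3, W=1, Y=2) weight 1/150
  (Z=0, U=1, X=3, W=1, Y=3) weight 1/75
  (Z=1, U=1, X=2, W=1, Y=0) weight 1/1200
  … 39 more
Group by Z:
  weight(Z=0) = 4/15
  weight(Z=1) = 1/30
Total weight = 4/15 + 1/30 = 3/10
P(Z=0 | obs) = 4/15 / 3/10 = 8/9
P(Z=1 | obs) = 1/30 / 3/10 = 1/9

P(Z = 1 | obs) = 1/9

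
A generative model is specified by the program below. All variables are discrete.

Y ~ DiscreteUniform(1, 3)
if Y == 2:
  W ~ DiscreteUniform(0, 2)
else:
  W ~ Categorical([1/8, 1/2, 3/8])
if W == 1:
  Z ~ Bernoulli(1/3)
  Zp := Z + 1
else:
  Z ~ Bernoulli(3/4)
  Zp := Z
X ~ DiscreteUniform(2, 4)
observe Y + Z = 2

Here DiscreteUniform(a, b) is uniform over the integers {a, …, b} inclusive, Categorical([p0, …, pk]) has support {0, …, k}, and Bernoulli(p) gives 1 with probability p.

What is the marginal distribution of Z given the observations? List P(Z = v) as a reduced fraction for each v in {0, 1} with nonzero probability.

Enumerate traces; 18 have nonzero weight after conditioning:
  (Y=1, W=0, Z=1, X=2) weight 1/96
  (Y=1, W=0, Z=1, X=3) weight 1/96
  (Y=1, W=0, Z=1, X=4) weight 1/96
  (Y=1, W=1, Z=1, X=2) weight 1/54
  (Y=1, W=1, Z=1, X=3) weight 1/54
  (Y=1, W=1, Z=1, X=4) weight 1/54
  (Y=1, W=2, Z=1, X=2) weight 1/32
  (Y=1, W=2, Z=1, X=3) weight 1/32
  (Y=2, W=0, Z=0, X=2) weight 1/108
  … 9 more
Group by Z:
  weight(Z=0) = 7/54
  weight(Z=1) = 13/72
Total weight = 7/54 + 13/72 = 67/216
P(Z=0 | obs) = 7/54 / 67/216 = 28/67
P(Z=1 | obs) = 13/72 / 67/216 = 39/67

P(Z=0) = 28/67, P(Z=1) = 39/67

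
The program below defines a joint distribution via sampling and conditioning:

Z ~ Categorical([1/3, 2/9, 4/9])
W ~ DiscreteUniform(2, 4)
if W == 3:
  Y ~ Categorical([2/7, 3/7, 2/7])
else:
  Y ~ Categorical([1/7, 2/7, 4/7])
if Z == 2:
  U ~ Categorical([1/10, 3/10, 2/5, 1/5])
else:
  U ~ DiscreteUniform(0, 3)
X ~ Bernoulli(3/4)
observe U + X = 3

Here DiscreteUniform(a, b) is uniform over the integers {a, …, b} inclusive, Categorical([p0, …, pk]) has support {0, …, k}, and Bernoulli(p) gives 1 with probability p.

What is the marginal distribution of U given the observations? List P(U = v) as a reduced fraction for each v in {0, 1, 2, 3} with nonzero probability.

P(U=2) = 171/212, P(U=3) = 41/212

Enumerate traces; 54 have nonzero weight after conditioning:
  (Z=0, W=2, Y=0, U=2, X=1) weight 1/336
  (Z=0, W=2, Y=0, U=3, X=0) weight 1/1008
  (Z=0, W=2, Y=1, U=2, X=1) weight 1/168
  (Z=0, W=2, Y=1, U=3, X=0) weight 1/504
  (Z=0, W=2, Y=2, U=2, X=1) weight 1/84
  (Z=0, W=2, Y=2, U=3, X=0) weight 1/252
  (Z=0, W=3, Y=0, U=2, X=1) weight 1/168
  (Z=0, W=3, Y=0, U=3, X=0) weight 1/504
  … 46 more
Group by U:
  weight(U=2) = 19/80
  weight(U=3) = 41/720
Total weight = 19/80 + 41/720 = 53/180
P(U=2 | obs) = 19/80 / 53/180 = 171/212
P(U=3 | obs) = 41/720 / 53/180 = 41/212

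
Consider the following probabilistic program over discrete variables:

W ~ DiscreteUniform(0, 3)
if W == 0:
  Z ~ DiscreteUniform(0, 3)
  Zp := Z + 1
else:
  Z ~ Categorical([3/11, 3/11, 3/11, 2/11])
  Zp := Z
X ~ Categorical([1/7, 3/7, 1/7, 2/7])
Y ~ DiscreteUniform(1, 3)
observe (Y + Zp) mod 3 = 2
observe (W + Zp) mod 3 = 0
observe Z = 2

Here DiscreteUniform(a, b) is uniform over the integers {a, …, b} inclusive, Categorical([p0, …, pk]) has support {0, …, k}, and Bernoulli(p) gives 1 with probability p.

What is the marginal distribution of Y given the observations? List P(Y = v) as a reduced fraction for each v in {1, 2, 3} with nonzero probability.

Enumerate traces; 8 have nonzero weight after conditioning:
  (W=0, Z=2, X=0, Y=2) weight 1/336
  (W=0, Z=2, X=1, Y=2) weight 1/112
  (W=0, Z=2, X=2, Y=2) weight 1/336
  (W=0, Z=2, X=3, Y=2) weight 1/168
  (W=1, Z=2, X=0, Y=3) weight 1/308
  (W=1, Z=2, X=1, Y=3) weight 3/308
  (W=1, Z=2, X=2, Y=3) weight 1/308
  (W=1, Z=2, X=3, Y=3) weight 1/154
Group by Y:
  weight(Y=2) = 1/48
  weight(Y=3) = 1/44
Total weight = 1/48 + 1/44 = 23/528
P(Y=2 | obs) = 1/48 / 23/528 = 11/23
P(Y=3 | obs) = 1/44 / 23/528 = 12/23

P(Y=2) = 11/23, P(Y=3) = 12/23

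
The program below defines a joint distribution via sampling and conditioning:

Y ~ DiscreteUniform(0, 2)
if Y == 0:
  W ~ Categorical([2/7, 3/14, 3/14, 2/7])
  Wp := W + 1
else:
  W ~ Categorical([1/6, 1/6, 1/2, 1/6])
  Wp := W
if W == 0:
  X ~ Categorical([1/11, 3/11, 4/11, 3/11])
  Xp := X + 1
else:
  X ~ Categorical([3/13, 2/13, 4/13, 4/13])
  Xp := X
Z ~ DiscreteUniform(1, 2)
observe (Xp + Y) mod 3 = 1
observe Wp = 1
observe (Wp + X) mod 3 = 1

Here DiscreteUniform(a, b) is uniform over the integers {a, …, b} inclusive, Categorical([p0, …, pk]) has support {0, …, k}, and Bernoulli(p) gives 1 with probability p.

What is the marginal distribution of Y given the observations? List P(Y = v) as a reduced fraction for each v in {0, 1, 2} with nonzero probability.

Enumerate traces; 8 have nonzero weight after conditioning:
  (Y=0, W=0, X=0, Z=1) weight 1/231
  (Y=0, W=0, X=0, Z=2) weight 1/231
  (Y=0, W=0, X=3, Z=1) weight 1/77
  (Y=0, W=0, X=3, Z=2) weight 1/77
  (Y=1, W=1, X=0, Z=1) weight 1/156
  (Y=1, W=1, X=0, Z=2) weight 1/156
  (Y=1, W=1, X=3, Z=1) weight 1/117
  (Y=1, W=1, X=3, Z=2) weight 1/117
Group by Y:
  weight(Y=0) = 8/231
  weight(Y=1) = 7/234
Total weight = 8/231 + 7/234 = 1163/18018
P(Y=0 | obs) = 8/231 / 1163/18018 = 624/1163
P(Y=1 | obs) = 7/234 / 1163/18018 = 539/1163

P(Y=0) = 624/1163, P(Y=1) = 539/1163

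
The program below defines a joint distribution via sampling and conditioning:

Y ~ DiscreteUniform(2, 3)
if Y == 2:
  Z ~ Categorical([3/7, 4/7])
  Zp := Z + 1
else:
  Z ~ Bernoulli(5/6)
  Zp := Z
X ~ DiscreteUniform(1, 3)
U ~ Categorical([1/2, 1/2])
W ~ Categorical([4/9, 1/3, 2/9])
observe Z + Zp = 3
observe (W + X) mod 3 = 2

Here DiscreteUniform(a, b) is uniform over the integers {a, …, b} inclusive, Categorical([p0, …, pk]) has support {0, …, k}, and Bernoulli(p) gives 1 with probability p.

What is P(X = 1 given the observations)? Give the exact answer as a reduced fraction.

Enumerate traces; 6 have nonzero weight after conditioning:
  (Y=2, Z=1, X=1, U=0, W=1) weight 1/63
  (Y=2, Z=1, X=1, U=1, W=1) weight 1/63
  (Y=2, Z=1, X=2, U=0, W=0) weight 4/189
  (Y=2, Z=1, X=2, U=1, W=0) weight 4/189
  (Y=2, Z=1, X=3, U=0, W=2) weight 2/189
  (Y=2, Z=1, X=3, U=1, W=2) weight 2/189
Group by X:
  weight(X=1) = 2/63
  weight(X=2) = 8/189
  weight(X=3) = 4/189
Total weight = 2/63 + 8/189 + 4/189 = 2/21
P(X=1 | obs) = 2/63 / 2/21 = 1/3
P(X=2 | obs) = 8/189 / 2/21 = 4/9
P(X=3 | obs) = 4/189 / 2/21 = 2/9

P(X = 1 | obs) = 1/3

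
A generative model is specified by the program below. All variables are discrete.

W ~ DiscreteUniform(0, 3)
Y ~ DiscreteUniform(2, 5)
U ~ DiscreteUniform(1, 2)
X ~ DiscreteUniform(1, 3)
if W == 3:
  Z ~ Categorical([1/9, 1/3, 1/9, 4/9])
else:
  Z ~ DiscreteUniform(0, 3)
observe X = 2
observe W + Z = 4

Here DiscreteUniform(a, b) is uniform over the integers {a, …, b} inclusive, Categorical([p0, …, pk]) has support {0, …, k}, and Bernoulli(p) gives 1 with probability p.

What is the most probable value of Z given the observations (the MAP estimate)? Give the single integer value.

argmax_v P(Z = v | obs) = 1

Enumerate traces; 24 have nonzero weight after conditioning:
  (W=1, Y=2, U=1, X=2, Z=3) weight 1/384
  (W=1, Y=2, U=2, X=2, Z=3) weight 1/384
  (W=1, Y=3, U=1, X=2, Z=3) weight 1/384
  (W=1, Y=3, U=2, X=2, Z=3) weight 1/384
  (W=1, Y=4, U=1, X=2, Z=3) weight 1/384
  (W=1, Y=4, U=2, X=2, Z=3) weight 1/384
  (W=1, Y=5, U=1, X=2, Z=3) weight 1/384
  (W=1, Y=5, U=2, X=2, Z=3) weight 1/384
  (W=2, Y=2, U=1, X=2, Z=2) weight 1/384
  (W=3, Y=2, U=1, X=2, Z=1) weight 1/288
  … 14 more
Group by Z:
  weight(Z=1) = 1/36
  weight(Z=2) = 1/48
  weight(Z=3) = 1/48
Total weight = 1/36 + 1/48 + 1/48 = 5/72
P(Z=1 | obs) = 1/36 / 5/72 = 2/5
P(Z=2 | obs) = 1/48 / 5/72 = 3/10
P(Z=3 | obs) = 1/48 / 5/72 = 3/10
argmax = 1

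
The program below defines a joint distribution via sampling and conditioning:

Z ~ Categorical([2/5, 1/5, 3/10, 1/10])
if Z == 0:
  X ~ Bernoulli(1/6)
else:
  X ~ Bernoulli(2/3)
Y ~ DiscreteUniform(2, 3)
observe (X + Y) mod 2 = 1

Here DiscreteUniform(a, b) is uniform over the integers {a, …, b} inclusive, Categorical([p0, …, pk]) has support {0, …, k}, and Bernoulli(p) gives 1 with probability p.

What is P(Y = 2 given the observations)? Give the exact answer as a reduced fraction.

Enumerate traces; 8 have nonzero weight after conditioning:
  (Z=0, X=0, Y=3) weight 1/6
  (Z=0, X=1, Y=2) weight 1/30
  (Z=1, X=0, Y=3) weight 1/30
  (Z=1, X=1, Y=2) weight 1/15
  (Z=2, X=0, Y=3) weight 1/20
  (Z=2, X=1, Y=2) weight 1/10
  (Z=3, X=0, Y=3) weight 1/60
  (Z=3, X=1, Y=2) weight 1/30
Group by Y:
  weight(Y=2) = 7/30
  weight(Y=3) = 4/15
Total weight = 7/30 + 4/15 = 1/2
P(Y=2 | obs) = 7/30 / 1/2 = 7/15
P(Y=3 | obs) = 4/15 / 1/2 = 8/15

P(Y = 2 | obs) = 7/15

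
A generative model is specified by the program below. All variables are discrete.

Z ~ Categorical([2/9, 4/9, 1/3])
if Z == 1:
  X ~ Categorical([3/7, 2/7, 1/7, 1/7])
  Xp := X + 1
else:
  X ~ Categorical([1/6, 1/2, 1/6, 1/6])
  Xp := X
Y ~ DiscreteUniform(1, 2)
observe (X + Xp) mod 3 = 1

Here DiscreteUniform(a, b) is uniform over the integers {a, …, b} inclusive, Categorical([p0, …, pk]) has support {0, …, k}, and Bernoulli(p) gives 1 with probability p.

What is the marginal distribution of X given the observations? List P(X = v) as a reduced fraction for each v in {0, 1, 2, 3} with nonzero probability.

P(X=0) = 72/131, P(X=2) = 35/131, P(X=3) = 24/131

Enumerate traces; 8 have nonzero weight after conditioning:
  (Z=0, X=2, Y=1) weight 1/54
  (Z=0, X=2, Y=2) weight 1/54
  (Z=1, X=0, Y=1) weight 2/21
  (Z=1, X=0, Y=2) weight 2/21
  (Z=1, X=3, Y=1) weight 2/63
  (Z=1, X=3, Y=2) weight 2/63
  (Z=2, X=2, Y=1) weight 1/36
  (Z=2, X=2, Y=2) weight 1/36
Group by X:
  weight(X=0) = 4/21
  weight(X=2) = 5/54
  weight(X=3) = 4/63
Total weight = 4/21 + 5/54 + 4/63 = 131/378
P(X=0 | obs) = 4/21 / 131/378 = 72/131
P(X=2 | obs) = 5/54 / 131/378 = 35/131
P(X=3 | obs) = 4/63 / 131/378 = 24/131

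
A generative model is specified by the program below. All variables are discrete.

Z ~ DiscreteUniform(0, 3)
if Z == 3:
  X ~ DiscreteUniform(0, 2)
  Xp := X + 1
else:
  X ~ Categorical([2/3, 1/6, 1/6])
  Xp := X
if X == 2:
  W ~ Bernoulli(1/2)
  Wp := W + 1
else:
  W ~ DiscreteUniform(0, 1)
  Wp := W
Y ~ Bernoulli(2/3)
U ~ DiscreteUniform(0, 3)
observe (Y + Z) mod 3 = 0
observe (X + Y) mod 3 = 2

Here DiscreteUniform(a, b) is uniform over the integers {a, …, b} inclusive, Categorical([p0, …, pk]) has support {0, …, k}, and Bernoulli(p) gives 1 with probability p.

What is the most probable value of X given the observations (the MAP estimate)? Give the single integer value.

argmax_v P(X = v | obs) = 2

Enumerate traces; 24 have nonzero weight after conditioning:
  (Z=0, X=2, W=0, Y=0, U=0) weight 1/576
  (Z=0, X=2, W=0, Y=0, U=1) weight 1/576
  (Z=0, X=2, W=0, Y=0, U=2) weight 1/576
  (Z=0, X=2, W=0, Y=0, U=3) weight 1/576
  (Z=0, X=2, W=1, Y=0, U=0) weight 1/576
  (Z=0, X=2, W=1, Y=0, U=1) weight 1/576
  (Z=0, X=2, W=1, Y=0, U=2) weight 1/576
  (Z=0, X=2, W=1, Y=0, U=3) weight 1/576
  (Z=2, X=1, W=0, Y=1, U=0) weight 1/288
  … 15 more
Group by X:
  weight(X=1) = 1/36
  weight(X=2) = 1/24
Total weight = 1/36 + 1/24 = 5/72
P(X=1 | obs) = 1/36 / 5/72 = 2/5
P(X=2 | obs) = 1/24 / 5/72 = 3/5
argmax = 2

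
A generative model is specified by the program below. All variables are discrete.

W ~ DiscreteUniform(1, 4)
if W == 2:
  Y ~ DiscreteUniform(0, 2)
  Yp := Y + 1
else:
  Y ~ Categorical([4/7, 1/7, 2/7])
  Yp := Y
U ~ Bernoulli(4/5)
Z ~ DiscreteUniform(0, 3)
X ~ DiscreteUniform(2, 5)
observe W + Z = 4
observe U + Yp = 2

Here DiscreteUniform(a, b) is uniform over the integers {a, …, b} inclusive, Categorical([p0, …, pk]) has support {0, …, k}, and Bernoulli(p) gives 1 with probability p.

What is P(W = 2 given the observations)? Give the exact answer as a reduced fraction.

Enumerate traces; 32 have nonzero weight after conditioning:
  (W=1, Y=1, U=1, Z=3, X=2) weight 1/560
  (W=1, Y=1, U=1, Z=3, X=3) weight 1/560
  (W=1, Y=1, U=1, Z=3, X=4) weight 1/560
  (W=1, Y=1, U=1, Z=3, X=5) weight 1/560
  (W=1, Y=2, U=0, Z=3, X=2) weight 1/1120
  (W=1, Y=2, U=0, Z=3, X=3) weight 1/1120
  (W=1, Y=2, U=0, Z=3, X=4) weight 1/1120
  (W=1, Y=2, U=0, Z=3, X=5) weight 1/1120
  (W=2, Y=0, U=1, Z=2, X=2) weight 1/240
  (W=3, Y=1, U=1, Z=1, X=2) weight 1/560
  … 22 more
Group by W:
  weight(W=1) = 3/280
  weight(W=2) = 1/48
  weight(W=3) = 3/280
  weight(W=4) = 3/280
Total weight = 3/280 + 1/48 + 3/280 + 3/280 = 89/1680
P(W=1 | obs) = 3/280 / 89/1680 = 18/89
P(W=2 | obs) = 1/48 / 89/1680 = 35/89
P(W=3 | obs) = 3/280 / 89/1680 = 18/89
P(W=4 | obs) = 3/280 / 89/1680 = 18/89

P(W = 2 | obs) = 35/89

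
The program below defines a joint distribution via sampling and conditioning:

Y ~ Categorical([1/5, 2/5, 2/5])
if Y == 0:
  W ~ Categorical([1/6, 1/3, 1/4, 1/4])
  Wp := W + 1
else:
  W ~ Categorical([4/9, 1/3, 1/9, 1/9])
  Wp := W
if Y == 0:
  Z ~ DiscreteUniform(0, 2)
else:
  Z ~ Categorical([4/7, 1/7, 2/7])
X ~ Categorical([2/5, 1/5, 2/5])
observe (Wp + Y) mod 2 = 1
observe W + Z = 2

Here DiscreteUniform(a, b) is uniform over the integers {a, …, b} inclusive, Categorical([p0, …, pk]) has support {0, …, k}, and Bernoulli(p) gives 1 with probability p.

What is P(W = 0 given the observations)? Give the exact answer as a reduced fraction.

Enumerate traces; 15 have nonzero weight after conditioning:
  (Y=0, W=0, Z=2, X=0) weight 1/225
  (Y=0, W=0, Z=2, X=1) weight 1/450
  (Y=0, W=0, Z=2, X=2) weight 1/225
  (Y=0, W=2, Z=0, X=0) weight 1/150
  (Y=0, W=2, Z=0, X=1) weight 1/300
  (Y=0, W=2, Z=0, X=2) weight 1/150
  (Y=1, W=0, Z=2, X=0) weight 32/1575
  (Y=1, W=0, Z=2, X=1) weight 16/1575
  (Y=2, W=1, Z=1, X=0) weight 4/525
  … 6 more
Group by W:
  weight(W=0) = 13/210
  weight(W=1) = 2/105
  weight(W=2) = 53/1260
Total weight = 13/210 + 2/105 + 53/1260 = 31/252
P(W=0 | obs) = 13/210 / 31/252 = 78/155
P(W=1 | obs) = 2/105 / 31/252 = 24/155
P(W=2 | obs) = 53/1260 / 31/252 = 53/155

P(W = 0 | obs) = 78/155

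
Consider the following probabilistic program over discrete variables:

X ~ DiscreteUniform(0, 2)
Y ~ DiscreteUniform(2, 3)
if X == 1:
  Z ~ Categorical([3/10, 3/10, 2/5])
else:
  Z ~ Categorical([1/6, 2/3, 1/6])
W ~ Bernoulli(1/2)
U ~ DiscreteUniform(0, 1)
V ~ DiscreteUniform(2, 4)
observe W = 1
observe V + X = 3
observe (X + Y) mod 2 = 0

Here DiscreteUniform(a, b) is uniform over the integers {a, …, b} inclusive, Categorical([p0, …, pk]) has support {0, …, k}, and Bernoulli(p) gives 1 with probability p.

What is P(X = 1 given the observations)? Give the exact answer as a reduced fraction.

P(X = 1 | obs) = 1/2

Enumerate traces; 12 have nonzero weight after conditioning:
  (X=0, Y=2, Z=0, W=1, U=0, V=3) weight 1/432
  (X=0, Y=2, Z=0, W=1, U=1, V=3) weight 1/432
  (X=0, Y=2, Z=1, W=1, U=0, V=3) weight 1/108
  (X=0, Y=2, Z=1, W=1, U=1, V=3) weight 1/108
  (X=0, Y=2, Z=2, W=1, U=0, V=3) weight 1/432
  (X=0, Y=2, Z=2, W=1, U=1, V=3) weight 1/432
  (X=1, Y=3, Z=0, W=1, U=0, V=2) weight 1/240
  (X=1, Y=3, Z=0, W=1, U=1, V=2) weight 1/240
  … 4 more
Group by X:
  weight(X=0) = 1/36
  weight(X=1) = 1/36
Total weight = 1/36 + 1/36 = 1/18
P(X=0 | obs) = 1/36 / 1/18 = 1/2
P(X=1 | obs) = 1/36 / 1/18 = 1/2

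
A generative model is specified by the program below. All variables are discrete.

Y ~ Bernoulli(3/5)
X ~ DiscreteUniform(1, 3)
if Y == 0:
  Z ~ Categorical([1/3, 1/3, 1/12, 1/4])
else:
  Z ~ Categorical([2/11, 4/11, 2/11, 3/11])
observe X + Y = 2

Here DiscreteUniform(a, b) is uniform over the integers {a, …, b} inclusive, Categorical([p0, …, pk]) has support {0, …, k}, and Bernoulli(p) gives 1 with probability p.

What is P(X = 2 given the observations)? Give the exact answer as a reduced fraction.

P(X = 2 | obs) = 2/5

Enumerate traces; 8 have nonzero weight after conditioning:
  (Y=0, X=2, Z=0) weight 2/45
  (Y=0, X=2, Z=1) weight 2/45
  (Y=0, X=2, Z=2) weight 1/90
  (Y=0, X=2, Z=3) weight 1/30
  (Y=1, X=1, Z=0) weight 2/55
  (Y=1, X=1, Z=1) weight 4/55
  (Y=1, X=1, Z=2) weight 2/55
  (Y=1, X=1, Z=3) weight 3/55
Group by X:
  weight(X=1) = 1/5
  weight(X=2) = 2/15
Total weight = 1/5 + 2/15 = 1/3
P(X=1 | obs) = 1/5 / 1/3 = 3/5
P(X=2 | obs) = 2/15 / 1/3 = 2/5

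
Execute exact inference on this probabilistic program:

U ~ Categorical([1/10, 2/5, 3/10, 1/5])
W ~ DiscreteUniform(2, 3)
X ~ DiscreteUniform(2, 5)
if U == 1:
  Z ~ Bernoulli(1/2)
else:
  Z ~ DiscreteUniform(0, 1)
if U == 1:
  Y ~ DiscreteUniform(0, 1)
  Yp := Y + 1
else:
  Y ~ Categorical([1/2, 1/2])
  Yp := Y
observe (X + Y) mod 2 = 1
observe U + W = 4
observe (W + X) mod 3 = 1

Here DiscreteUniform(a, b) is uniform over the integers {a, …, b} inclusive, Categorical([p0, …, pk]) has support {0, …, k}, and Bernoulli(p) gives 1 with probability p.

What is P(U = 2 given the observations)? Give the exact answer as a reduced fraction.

Enumerate traces; 6 have nonzero weight after conditioning:
  (U=1, W=3, X=4, Z=0, Y=1) weight 1/80
  (U=1, W=3, X=4, Z=1, Y=1) weight 1/80
  (U=2, W=2, X=2, Z=0, Y=1) weight 3/320
  (U=2, W=2, X=2, Z=1, Y=1) weight 3/320
  (U=2, W=2, X=5, Z=0, Y=0) weight 3/320
  (U=2, W=2, X=5, Z=1, Y=0) weight 3/320
Group by U:
  weight(U=1) = 1/40
  weight(U=2) = 3/80
Total weight = 1/40 + 3/80 = 1/16
P(U=1 | obs) = 1/40 / 1/16 = 2/5
P(U=2 | obs) = 3/80 / 1/16 = 3/5

P(U = 2 | obs) = 3/5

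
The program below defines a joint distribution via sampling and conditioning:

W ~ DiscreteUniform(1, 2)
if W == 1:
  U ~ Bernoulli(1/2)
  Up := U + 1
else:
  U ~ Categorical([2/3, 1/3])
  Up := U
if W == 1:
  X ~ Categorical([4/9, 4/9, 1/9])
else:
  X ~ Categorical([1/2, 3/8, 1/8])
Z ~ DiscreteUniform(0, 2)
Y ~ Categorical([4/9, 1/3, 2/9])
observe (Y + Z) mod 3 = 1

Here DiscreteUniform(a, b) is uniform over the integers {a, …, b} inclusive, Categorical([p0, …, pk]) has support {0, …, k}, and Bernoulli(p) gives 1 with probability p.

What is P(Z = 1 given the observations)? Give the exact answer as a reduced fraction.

P(Z = 1 | obs) = 4/9

Enumerate traces; 36 have nonzero weight after conditioning:
  (W=1, U=0, X=0, Z=0, Y=1) weight 1/81
  (W=1, U=0, X=0, Z=1, Y=0) weight 4/243
  (W=1, U=0, X=0, Z=2, Y=2) weight 2/243
  (W=1, U=0, X=1, Z=0, Y=1) weight 1/81
  (W=1, U=0, X=1, Z=1, Y=0) weight 4/243
  (W=1, U=0, X=1, Z=2, Y=2) weight 2/243
  (W=1, U=0, X=2, Z=0, Y=1) weight 1/324
  (W=1, U=0, X=2, Z=1, Y=0) weight 1/243
  … 28 more
Group by Z:
  weight(Z=0) = 1/9
  weight(Z=1) = 4/27
  weight(Z=2) = 2/27
Total weight = 1/9 + 4/27 + 2/27 = 1/3
P(Z=0 | obs) = 1/9 / 1/3 = 1/3
P(Z=1 | obs) = 4/27 / 1/3 = 4/9
P(Z=2 | obs) = 2/27 / 1/3 = 2/9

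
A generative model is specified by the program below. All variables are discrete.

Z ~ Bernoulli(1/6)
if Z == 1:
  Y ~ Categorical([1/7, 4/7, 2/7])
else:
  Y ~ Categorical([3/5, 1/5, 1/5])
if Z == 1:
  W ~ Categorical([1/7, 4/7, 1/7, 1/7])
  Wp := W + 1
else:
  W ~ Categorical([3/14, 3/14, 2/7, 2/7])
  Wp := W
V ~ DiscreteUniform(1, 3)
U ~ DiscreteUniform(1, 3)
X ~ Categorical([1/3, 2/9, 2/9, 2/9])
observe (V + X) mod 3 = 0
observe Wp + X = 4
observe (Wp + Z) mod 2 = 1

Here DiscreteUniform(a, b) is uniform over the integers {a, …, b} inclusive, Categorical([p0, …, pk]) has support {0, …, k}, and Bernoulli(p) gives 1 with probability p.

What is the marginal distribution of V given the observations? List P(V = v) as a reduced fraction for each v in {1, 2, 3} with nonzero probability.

Enumerate traces; 36 have nonzero weight after conditioning:
  (Z=0, Y=0, W=1, V=3, U=1, X=3) weight 1/378
  (Z=0, Y=0, W=1, V=3, U=2, X=3) weight 1/378
  (Z=0, Y=0, W=1, V=3, U=3, X=3) weight 1/378
  (Z=0, Y=0, W=3, V=2, U=1, X=1) weight 2/567
  (Z=0, Y=0, W=3, V=2, U=2, X=1) weight 2/567
  (Z=0, Y=0, W=3, V=2, U=3, X=1) weight 2/567
  (Z=0, Y=1, W=1, V=3, U=1, X=3) weight 1/1134
  (Z=0, Y=1, W=1, V=3, U=2, X=3) weight 1/1134
  (Z=1, Y=0, W=1, V=1, U=1, X=2) weight 4/11907
  … 27 more
Group by V:
  weight(V=1) = 4/567
  weight(V=2) = 10/567
  weight(V=3) = 1/63
Total weight = 4/567 + 10/567 + 1/63 = 23/567
P(V=1 | obs) = 4/567 / 23/567 = 4/23
P(V=2 | obs) = 10/567 / 23/567 = 10/23
P(V=3 | obs) = 1/63 / 23/567 = 9/23

P(V=1) = 4/23, P(V=2) = 10/23, P(V=3) = 9/23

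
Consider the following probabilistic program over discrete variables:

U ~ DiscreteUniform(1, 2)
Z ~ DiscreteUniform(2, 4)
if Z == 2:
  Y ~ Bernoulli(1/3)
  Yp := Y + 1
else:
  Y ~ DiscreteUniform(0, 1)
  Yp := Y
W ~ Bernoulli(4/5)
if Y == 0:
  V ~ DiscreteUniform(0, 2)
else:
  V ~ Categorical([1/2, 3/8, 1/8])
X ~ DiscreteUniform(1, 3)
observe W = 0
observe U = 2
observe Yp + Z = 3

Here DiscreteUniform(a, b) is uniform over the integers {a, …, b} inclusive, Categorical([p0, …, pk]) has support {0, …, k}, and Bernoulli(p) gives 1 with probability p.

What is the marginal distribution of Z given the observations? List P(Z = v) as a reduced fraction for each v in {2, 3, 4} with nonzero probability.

P(Z=2) = 4/7, P(Z=3) = 3/7

Enumerate traces; 18 have nonzero weight after conditioning:
  (U=2, Z=2, Y=0, W=0, V=0, X=1) weight 1/405
  (U=2, Z=2, Y=0, W=0, V=0, X=2) weight 1/405
  (U=2, Z=2, Y=0, W=0, V=0, X=3) weight 1/405
  (U=2, Z=2, Y=0, W=0, V=1, X=1) weight 1/405
  (U=2, Z=2, Y=0, W=0, V=1, X=2) weight 1/405
  (U=2, Z=2, Y=0, W=0, V=1, X=3) weight 1/405
  (U=2, Z=2, Y=0, W=0, V=2, X=1) weight 1/405
  (U=2, Z=2, Y=0, W=0, V=2, X=2) weight 1/405
  (U=2, Z=3, Y=0, W=0, V=0, X=1) weight 1/540
  … 9 more
Group by Z:
  weight(Z=2) = 1/45
  weight(Z=3) = 1/60
Total weight = 1/45 + 1/60 = 7/180
P(Z=2 | obs) = 1/45 / 7/180 = 4/7
P(Z=3 | obs) = 1/60 / 7/180 = 3/7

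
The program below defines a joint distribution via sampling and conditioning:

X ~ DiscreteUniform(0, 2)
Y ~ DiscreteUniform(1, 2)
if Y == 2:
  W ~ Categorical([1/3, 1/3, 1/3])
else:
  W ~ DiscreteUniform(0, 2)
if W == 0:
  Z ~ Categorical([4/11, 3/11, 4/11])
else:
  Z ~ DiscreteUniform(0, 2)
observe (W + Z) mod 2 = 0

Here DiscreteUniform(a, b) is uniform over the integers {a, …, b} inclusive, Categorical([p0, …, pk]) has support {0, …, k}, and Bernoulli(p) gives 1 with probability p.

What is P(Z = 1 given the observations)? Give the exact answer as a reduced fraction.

Enumerate traces; 30 have nonzero weight after conditioning:
  (X=0, Y=1, W=0, Z=0) weight 2/99
  (X=0, Y=1, W=0, Z=2) weight 2/99
  (X=0, Y=1, W=1, Z=1) weight 1/54
  (X=0, Y=1, W=2, Z=0) weight 1/54
  (X=0, Y=1, W=2, Z=2) weight 1/54
  (X=0, Y=2, W=0, Z=0) weight 2/99
  (X=0, Y=2, W=0, Z=2) weight 2/99
  (X=0, Y=2, W=1, Z=1) weight 1/54
  … 22 more
Group by Z:
  weight(Z=0) = 23/99
  weight(Z=1) = 1/9
  weight(Z=2) = 23/99
Total weight = 23/99 + 1/9 + 23/99 = 19/33
P(Z=0 | obs) = 23/99 / 19/33 = 23/57
P(Z=1 | obs) = 1/9 / 19/33 = 11/57
P(Z=2 | obs) = 23/99 / 19/33 = 23/57

P(Z = 1 | obs) = 11/57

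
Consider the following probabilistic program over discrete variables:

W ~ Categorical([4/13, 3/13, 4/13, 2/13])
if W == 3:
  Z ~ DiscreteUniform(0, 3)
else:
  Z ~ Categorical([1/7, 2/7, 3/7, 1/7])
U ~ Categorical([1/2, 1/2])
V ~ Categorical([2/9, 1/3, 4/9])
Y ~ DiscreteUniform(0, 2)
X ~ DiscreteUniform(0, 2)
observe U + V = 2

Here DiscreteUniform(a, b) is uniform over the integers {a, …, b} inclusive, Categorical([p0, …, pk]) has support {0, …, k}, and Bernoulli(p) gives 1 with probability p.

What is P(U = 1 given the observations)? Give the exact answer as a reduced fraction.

P(U = 1 | obs) = 3/7

Enumerate traces; 288 have nonzero weight after conditioning:
  (W=0, Z=0, U=0, V=2, Y=0, X=0) weight 8/7371
  (W=0, Z=0, U=0, V=2, Y=0, X=1) weight 8/7371
  (W=0, Z=0, U=0, V=2, Y=0, X=2) weight 8/7371
  (W=0, Z=0, U=0, V=2, Y=1, X=0) weight 8/7371
  (W=0, Z=0, U=0, V=2, Y=1, X=1) weight 8/7371
  (W=0, Z=0, U=0, V=2, Y=1, X=2) weight 8/7371
  (W=0, Z=0, U=0, V=2, Y=2, X=0) weight 8/7371
  (W=0, Z=0, U=0, V=2, Y=2, X=1) weight 8/7371
  (W=0, Z=0, U=1, V=1, Y=0, X=0) weight 2/2457
  … 279 more
Group by U:
  weight(U=0) = 2/9
  weight(U=1) = 1/6
Total weight = 2/9 + 1/6 = 7/18
P(U=0 | obs) = 2/9 / 7/18 = 4/7
P(U=1 | obs) = 1/6 / 7/18 = 3/7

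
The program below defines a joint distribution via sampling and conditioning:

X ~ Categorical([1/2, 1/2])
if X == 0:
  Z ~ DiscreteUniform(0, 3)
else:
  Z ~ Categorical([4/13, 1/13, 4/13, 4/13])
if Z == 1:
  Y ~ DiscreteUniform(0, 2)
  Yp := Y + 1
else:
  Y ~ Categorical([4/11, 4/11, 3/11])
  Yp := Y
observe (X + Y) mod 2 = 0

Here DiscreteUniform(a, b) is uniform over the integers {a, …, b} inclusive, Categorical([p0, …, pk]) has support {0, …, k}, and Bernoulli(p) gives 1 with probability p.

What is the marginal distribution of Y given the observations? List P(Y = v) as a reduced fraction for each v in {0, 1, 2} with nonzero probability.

Enumerate traces; 12 have nonzero weight after conditioning:
  (X=0, Z=0, Y=0) weight 1/22
  (X=0, Z=0, Y=2) weight 3/88
  (X=0, Z=1, Y=0) weight 1/24
  (X=0, Z=1, Y=2) weight 1/24
  (X=0, Z=2, Y=0) weight 1/22
  (X=0, Z=2, Y=2) weight 3/88
  (X=0, Z=3, Y=0) weight 1/22
  (X=0, Z=3, Y=2) weight 3/88
  (X=1, Z=0, Y=1) weight 8/143
  … 3 more
Group by Y:
  weight(Y=0) = 47/264
  weight(Y=1) = 155/858
  weight(Y=2) = 19/132
Total weight = 47/264 + 155/858 + 19/132 = 575/1144
P(Y=0 | obs) = 47/264 / 575/1144 = 611/1725
P(Y=1 | obs) = 155/858 / 575/1144 = 124/345
P(Y=2 | obs) = 19/132 / 575/1144 = 494/1725

P(Y=0) = 611/1725, P(Y=1) = 124/345, P(Y=2) = 494/1725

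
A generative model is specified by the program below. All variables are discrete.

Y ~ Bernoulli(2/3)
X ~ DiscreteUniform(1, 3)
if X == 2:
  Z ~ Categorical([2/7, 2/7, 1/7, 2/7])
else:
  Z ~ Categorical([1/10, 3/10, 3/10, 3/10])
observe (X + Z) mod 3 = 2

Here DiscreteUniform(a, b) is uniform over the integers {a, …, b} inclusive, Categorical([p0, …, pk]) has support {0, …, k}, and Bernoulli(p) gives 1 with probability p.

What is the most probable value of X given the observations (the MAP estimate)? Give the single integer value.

Enumerate traces; 8 have nonzero weight after conditioning:
  (Y=0, X=1, Z=1) weight 1/30
  (Y=0, X=2, Z=0) weight 2/63
  (Y=0, X=2, Z=3) weight 2/63
  (Y=0, X=3, Z=2) weight 1/30
  (Y=1, X=1, Z=1) weight 1/15
  (Y=1, X=2, Z=0) weight 4/63
  (Y=1, X=2, Z=3) weight 4/63
  (Y=1, X=3, Z=2) weight 1/15
Group by X:
  weight(X=1) = 1/10
  weight(X=2) = 4/21
  weight(X=3) = 1/10
Total weight = 1/10 + 4/21 + 1/10 = 41/105
P(X=1 | obs) = 1/10 / 41/105 = 21/82
P(X=2 | obs) = 4/21 / 41/105 = 20/41
P(X=3 | obs) = 1/10 / 41/105 = 21/82
argmax = 2

argmax_v P(X = v | obs) = 2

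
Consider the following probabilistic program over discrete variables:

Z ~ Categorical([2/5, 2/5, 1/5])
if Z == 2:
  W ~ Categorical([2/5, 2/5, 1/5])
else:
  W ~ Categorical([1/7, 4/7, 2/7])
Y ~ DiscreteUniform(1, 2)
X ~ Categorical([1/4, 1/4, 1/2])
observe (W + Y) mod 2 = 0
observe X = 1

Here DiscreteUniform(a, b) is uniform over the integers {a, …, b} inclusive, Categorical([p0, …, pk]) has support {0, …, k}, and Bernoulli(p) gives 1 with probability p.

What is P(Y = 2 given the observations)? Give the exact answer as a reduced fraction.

Enumerate traces; 9 have nonzero weight after conditioning:
  (Z=0, W=0, Y=2, X=1) weight 1/140
  (Z=0, W=1, Y=1, X=1) weight 1/35
  (Z=0, W=2, Y=2, X=1) weight 1/70
  (Z=1, W=0, Y=2, X=1) weight 1/140
  (Z=1, W=1, Y=1, X=1) weight 1/35
  (Z=1, W=2, Y=2, X=1) weight 1/70
  (Z=2, W=0, Y=2, X=1) weight 1/100
  (Z=2, W=1, Y=1, X=1) weight 1/100
  … 1 more
Group by Y:
  weight(Y=1) = 47/700
  weight(Y=2) = 81/1400
Total weight = 47/700 + 81/1400 = 1/8
P(Y=1 | obs) = 47/700 / 1/8 = 94/175
P(Y=2 | obs) = 81/1400 / 1/8 = 81/175

P(Y = 2 | obs) = 81/175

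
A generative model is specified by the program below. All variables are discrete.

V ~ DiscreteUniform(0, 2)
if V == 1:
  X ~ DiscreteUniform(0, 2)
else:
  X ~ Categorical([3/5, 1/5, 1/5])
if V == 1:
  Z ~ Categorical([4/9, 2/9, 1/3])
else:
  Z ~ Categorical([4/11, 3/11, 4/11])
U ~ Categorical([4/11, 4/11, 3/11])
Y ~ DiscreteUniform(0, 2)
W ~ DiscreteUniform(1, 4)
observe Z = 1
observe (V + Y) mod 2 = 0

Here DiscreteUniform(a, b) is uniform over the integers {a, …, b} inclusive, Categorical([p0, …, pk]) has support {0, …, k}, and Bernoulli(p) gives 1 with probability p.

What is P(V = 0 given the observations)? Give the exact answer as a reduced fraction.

P(V = 0 | obs) = 27/65

Enumerate traces; 180 have nonzero weight after conditioning:
  (V=0, X=0, Z=1, U=0, Y=0, W=1) weight 1/605
  (V=0, X=0, Z=1, U=0, Y=0, W=2) weight 1/605
  (V=0, X=0, Z=1, U=0, Y=0, W=3) weight 1/605
  (V=0, X=0, Z=1, U=0, Y=0, W=4) weight 1/605
  (V=0, X=0, Z=1, U=0, Y=2, W=1) weight 1/605
  (V=0, X=0, Z=1, U=0, Y=2, W=2) weight 1/605
  (V=0, X=0, Z=1, U=0, Y=2, W=3) weight 1/605
  (V=0, X=0, Z=1, U=0, Y=2, W=4) weight 1/605
  (V=1, X=0, Z=1, U=0, Y=1, W=1) weight 2/2673
  (V=2, X=0, Z=1, U=0, Y=0, W=1) weight 1/605
  … 170 more
Group by V:
  weight(V=0) = 2/33
  weight(V=1) = 2/81
  weight(V=2) = 2/33
Total weight = 2/33 + 2/81 + 2/33 = 130/891
P(V=0 | obs) = 2/33 / 130/891 = 27/65
P(V=1 | obs) = 2/81 / 130/891 = 11/65
P(V=2 | obs) = 2/33 / 130/891 = 27/65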